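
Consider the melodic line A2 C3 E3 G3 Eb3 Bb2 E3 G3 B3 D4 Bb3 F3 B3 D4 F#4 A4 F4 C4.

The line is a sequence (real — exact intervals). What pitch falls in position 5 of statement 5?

Grouping in 6s, the 5th note of each cell is Eb3, Bb3, F4.
Extending up a 5th: C5 → G5.

G5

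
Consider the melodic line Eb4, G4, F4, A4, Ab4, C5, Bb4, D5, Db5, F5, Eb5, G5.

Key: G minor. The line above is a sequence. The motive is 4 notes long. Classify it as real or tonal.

Each cell has the same semitone pattern (4, -2, 4) — intervals are preserved exactly.
And Ab4 lies outside G minor, so the sequence is real rather than tonal.

real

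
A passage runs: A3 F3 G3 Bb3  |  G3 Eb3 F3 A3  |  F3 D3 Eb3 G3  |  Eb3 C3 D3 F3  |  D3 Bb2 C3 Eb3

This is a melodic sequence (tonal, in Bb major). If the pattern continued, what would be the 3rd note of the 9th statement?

The unit is 4 notes. Position-3 pitches of the 5 shown cells: G3, F3, Eb3, D3, C3.
Carrying that down a 2nd forward: Bb2 → A2 → G2 → F2.

F2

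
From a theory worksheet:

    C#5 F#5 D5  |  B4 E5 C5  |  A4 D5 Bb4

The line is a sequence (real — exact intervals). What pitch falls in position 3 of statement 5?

Gb4

The unit is 3 notes. Position-3 pitches of the 3 shown cells: D5, C5, Bb4.
Carrying that down a 2nd forward: Ab4 → Gb4.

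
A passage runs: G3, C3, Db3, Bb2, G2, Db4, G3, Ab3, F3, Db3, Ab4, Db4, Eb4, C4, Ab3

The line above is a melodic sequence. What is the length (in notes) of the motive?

Try groups of 5 (3 cells in 15 notes):
G3 C3 Db3 Bb2 G2 | Db4 G3 Ab3 F3 Db3 | Ab4 Db4 Eb4 C4 Ab3
That's a consistent up a 5th shift per cell, and no other grouping gives one.

5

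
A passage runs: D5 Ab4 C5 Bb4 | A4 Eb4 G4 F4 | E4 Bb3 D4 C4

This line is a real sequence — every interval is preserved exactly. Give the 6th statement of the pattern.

C#3 G2 B2 A2

With a 4-note motive the entries are D5, A4, E4, each down a 4th from the previous.
Extending down a 4th: B3 → F#3 → C#3.
From C#3 the exact shape gives C#3 G2 B2 A2.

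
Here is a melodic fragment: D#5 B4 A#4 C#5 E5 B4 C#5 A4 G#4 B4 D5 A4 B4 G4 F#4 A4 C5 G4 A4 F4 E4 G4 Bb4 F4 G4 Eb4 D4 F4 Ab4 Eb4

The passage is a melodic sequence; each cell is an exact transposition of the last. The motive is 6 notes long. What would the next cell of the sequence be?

The 6-note cells begin on D#5, C#5, B4, A4, G4 — each down a 2nd from the last.
From F4 the exact shape gives F4 Db4 C4 Eb4 Gb4 Db4.

F4 Db4 C4 Eb4 Gb4 Db4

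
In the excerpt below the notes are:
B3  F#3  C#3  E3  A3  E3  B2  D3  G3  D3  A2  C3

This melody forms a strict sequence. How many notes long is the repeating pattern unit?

There are 12 notes; a 4-note unit gives 3 cells:
B3 F#3 C#3 E3 | A3 E3 B2 D3 | G3 D3 A2 C3
That's a consistent down a 2nd shift per cell, and no other grouping gives one.

4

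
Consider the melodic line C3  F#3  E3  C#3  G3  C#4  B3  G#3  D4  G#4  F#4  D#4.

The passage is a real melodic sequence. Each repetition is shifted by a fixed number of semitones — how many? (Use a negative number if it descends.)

7

Taking 4-note groups, the heads are C3, G3, D4: the pattern moves up a 5th.
Counting half-steps from C3 to G3: 7.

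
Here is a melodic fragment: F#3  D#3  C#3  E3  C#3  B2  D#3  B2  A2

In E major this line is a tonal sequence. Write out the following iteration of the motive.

Taking 3-note groups, the heads are F#3, E3, D#3: the pattern moves down a 2nd.
From C#3 the diatonic shape gives C#3 A2 G#2.

C#3 A2 G#2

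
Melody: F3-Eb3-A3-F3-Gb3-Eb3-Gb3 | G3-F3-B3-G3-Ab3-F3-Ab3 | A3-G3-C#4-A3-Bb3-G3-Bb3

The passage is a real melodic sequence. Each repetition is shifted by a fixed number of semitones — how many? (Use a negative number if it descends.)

2

Unit = 7 notes; the statements start on F3, G3, A3, moving up a 2nd each time.
F3 to G3 spans +2 semitones.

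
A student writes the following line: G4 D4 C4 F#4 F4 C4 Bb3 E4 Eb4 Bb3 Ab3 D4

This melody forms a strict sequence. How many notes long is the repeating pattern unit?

12 notes total. Splitting into 3 groups of 4:
G4 D4 C4 F#4 | F4 C4 Bb3 E4 | Eb4 Bb3 Ab3 D4
Each cell is the previous one down a 2nd — so the unit is 4 notes.

4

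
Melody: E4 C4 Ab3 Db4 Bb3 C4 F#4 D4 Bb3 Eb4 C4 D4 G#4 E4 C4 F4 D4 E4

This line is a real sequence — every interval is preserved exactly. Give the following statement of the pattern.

Taking 6-note groups, the heads are E4, F#4, G#4: the pattern moves up a 2nd.
So cell 4 is A#4 F#4 D4 G4 E4 F#4.

A#4 F#4 D4 G4 E4 F#4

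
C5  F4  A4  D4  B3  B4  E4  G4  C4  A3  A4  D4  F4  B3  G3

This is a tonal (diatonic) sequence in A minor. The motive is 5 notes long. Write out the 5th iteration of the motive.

F4 B3 D4 G3 E3

The 5-note cells begin on C5, B4, A4 — each down a 2nd from the last.
Carrying on: G4 → F4.
Statement 5 starts on F4 and keeps the same diatonic contour: F4 B3 D4 G3 E3.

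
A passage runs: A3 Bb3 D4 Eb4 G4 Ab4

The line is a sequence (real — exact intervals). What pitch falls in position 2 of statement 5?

With 2-note cells, note 2 of each statement runs Bb3, Eb4, Ab4.
Extending up a 4th: Db5 → Gb5.

Gb5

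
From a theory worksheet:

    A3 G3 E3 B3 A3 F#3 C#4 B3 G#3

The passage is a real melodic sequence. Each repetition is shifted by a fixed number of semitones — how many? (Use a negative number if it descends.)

The 3-note cells begin on A3, B3, C#4 — each up a 2nd from the last.
A3→B3 is 59 − 57 = 2 semitones.

2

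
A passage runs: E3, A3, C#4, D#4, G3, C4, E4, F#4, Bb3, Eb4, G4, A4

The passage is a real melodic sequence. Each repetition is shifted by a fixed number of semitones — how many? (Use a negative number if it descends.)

3

The 4-note cells begin on E3, G3, Bb3 — each up a 3rd from the last.
E3→G3 is 55 − 52 = 3 semitones.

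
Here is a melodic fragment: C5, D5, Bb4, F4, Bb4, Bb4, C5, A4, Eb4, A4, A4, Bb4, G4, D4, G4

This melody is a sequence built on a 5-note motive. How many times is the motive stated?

15 notes in groups of 5 gives 15/5 = 3 statements.
Starts: C5, Bb4, A4 — each down a 2nd.

3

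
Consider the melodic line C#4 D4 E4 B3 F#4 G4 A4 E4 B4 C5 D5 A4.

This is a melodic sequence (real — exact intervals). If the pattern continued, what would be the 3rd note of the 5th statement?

C6

The unit is 4 notes. Position-3 pitches of the 3 shown cells: E4, A4, D5.
Extending up a 4th: G5 → C6.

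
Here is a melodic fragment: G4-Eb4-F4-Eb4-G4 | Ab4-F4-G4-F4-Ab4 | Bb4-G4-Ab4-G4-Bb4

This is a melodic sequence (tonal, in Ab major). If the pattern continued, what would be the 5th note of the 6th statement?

Grouping in 5s, the 5th note of each cell is G4, Ab4, Bb4.
Extending up a 2nd: C5 → Db5 → Eb5.

Eb5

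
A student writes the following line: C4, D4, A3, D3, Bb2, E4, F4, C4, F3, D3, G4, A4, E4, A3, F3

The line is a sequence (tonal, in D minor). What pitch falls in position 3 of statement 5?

Bb4

With 5-note cells, note 3 of each statement runs A3, C4, E4.
Each moves up a 3rd. Continuing: G4 → Bb4.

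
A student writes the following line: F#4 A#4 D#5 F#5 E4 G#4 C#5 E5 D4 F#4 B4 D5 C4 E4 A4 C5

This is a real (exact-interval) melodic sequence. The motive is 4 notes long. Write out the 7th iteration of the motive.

Gb3 Bb3 Eb4 Gb4

The 4-note cells begin on F#4, E4, D4, C4 — each down a 2nd from the last.
Continuing the starts: Bb3 → Ab3 → Gb3.
From Gb3 the exact shape gives Gb3 Bb3 Eb4 Gb4.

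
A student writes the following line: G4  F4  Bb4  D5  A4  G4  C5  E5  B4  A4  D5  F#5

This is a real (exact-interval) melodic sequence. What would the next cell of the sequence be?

The 4-note cells begin on G4, A4, B4 — each up a 2nd from the last.
From C#5 the exact shape gives C#5 B4 E5 G#5.

C#5 B4 E5 G#5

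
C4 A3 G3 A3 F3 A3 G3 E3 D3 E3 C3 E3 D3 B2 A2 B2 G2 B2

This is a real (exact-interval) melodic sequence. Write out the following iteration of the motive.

A2 F#2 E2 F#2 D2 F#2

Unit = 6 notes; the statements start on C4, G3, D3, moving down a 4th each time.
Statement 4 starts on A2 and keeps the same exact contour: A2 F#2 E2 F#2 D2 F#2.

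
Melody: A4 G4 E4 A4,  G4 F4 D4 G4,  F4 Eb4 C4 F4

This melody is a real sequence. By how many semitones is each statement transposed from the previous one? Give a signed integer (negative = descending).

-2

With a 4-note motive the entries are A4, G4, F4, each down a 2nd from the previous.
Counting half-steps from A4 to G4: -2.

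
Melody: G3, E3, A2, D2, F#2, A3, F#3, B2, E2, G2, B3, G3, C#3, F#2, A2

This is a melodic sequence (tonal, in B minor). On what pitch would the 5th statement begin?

Taking 5-note groups, the heads are G3, A3, B3: the pattern moves up a 2nd.
Extending the heads up a 2nd: C#4 → D4.

D4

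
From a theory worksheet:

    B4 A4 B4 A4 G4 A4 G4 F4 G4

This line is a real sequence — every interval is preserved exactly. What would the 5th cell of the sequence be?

Eb4 Db4 Eb4

The 3-note cells begin on B4, A4, G4 — each down a 2nd from the last.
Extending down a 2nd: F4 → Eb4.
So cell 5 is Eb4 Db4 Eb4.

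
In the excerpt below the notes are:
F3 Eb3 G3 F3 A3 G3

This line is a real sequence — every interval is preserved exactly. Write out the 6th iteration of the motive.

With a 2-note motive the entries are F3, G3, A3, each up a 2nd from the previous.
Continuing the starts: B3 → C#4 → D#4.
So cell 6 is D#4 C#4.

D#4 C#4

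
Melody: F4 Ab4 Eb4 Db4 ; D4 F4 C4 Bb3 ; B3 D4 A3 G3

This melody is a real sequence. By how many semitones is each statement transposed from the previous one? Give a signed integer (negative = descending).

-3

Unit = 4 notes; the statements start on F4, D4, B3, moving down a 3rd each time.
F4→D4 is 62 − 65 = -3 semitones.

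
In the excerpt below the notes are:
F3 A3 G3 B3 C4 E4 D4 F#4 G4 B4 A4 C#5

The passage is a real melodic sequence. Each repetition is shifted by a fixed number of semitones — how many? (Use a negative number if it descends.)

With a 4-note motive the entries are F3, C4, G4, each up a 5th from the previous.
Counting half-steps from F3 to C4: 7.

7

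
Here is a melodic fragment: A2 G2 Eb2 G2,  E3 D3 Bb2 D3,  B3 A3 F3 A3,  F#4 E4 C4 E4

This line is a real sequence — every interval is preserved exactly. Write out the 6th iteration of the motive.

G#5 F#5 D5 F#5

Taking 4-note groups, the heads are A2, E3, B3, F#4: the pattern moves up a 5th.
Carrying on: C#5 → G#5.
Statement 6 starts on G#5 and keeps the same exact contour: G#5 F#5 D5 F#5.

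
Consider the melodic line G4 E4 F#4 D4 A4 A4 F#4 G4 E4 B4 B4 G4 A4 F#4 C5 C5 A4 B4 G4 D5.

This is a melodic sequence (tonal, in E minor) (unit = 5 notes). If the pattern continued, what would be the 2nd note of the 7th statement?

With 5-note cells, note 2 of each statement runs E4, F#4, G4, A4.
Carrying that up a 2nd forward: B4 → C5 → D5.

D5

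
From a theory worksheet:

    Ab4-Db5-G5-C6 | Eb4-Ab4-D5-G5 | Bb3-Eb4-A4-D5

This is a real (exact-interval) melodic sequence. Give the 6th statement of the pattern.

G2 C3 F#3 B3

Unit = 4 notes; the statements start on Ab4, Eb4, Bb3, moving down a 4th each time.
Carrying on: F3 → C3 → G2.
Statement 6 starts on G2 and keeps the same exact contour: G2 C3 F#3 B3.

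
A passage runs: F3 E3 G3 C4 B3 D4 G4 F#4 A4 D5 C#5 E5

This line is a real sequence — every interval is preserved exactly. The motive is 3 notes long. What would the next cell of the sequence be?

A5 G#5 B5

With a 3-note motive the entries are F3, C4, G4, D5, each up a 5th from the previous.
From A5 the exact shape gives A5 G#5 B5.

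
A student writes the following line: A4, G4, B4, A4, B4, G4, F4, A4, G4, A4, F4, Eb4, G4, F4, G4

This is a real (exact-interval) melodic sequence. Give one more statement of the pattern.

With a 5-note motive the entries are A4, G4, F4, each down a 2nd from the previous.
From Eb4 the exact shape gives Eb4 Db4 F4 Eb4 F4.

Eb4 Db4 F4 Eb4 F4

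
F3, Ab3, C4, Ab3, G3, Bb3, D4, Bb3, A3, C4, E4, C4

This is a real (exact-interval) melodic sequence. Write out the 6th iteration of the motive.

D#4 F#4 A#4 F#4

The 4-note cells begin on F3, G3, A3 — each up a 2nd from the last.
Carrying on: B3 → C#4 → D#4.
So cell 6 is D#4 F#4 A#4 F#4.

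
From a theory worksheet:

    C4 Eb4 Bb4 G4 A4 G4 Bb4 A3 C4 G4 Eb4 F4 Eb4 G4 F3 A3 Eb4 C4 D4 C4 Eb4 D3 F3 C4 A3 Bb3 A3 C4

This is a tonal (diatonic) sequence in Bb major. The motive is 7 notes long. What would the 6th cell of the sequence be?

With a 7-note motive the entries are C4, A3, F3, D3, each down a 3rd from the previous.
Extending down a 3rd: Bb2 → G2.
From G2 the diatonic shape gives G2 Bb2 F3 D3 Eb3 D3 F3.

G2 Bb2 F3 D3 Eb3 D3 F3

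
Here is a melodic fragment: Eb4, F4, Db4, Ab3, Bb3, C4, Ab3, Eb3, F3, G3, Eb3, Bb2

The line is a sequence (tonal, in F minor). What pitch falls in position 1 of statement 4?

Grouping in 4s, the 1st note of each cell is Eb4, Bb3, F3.
One more down a 4th gives C3.

C3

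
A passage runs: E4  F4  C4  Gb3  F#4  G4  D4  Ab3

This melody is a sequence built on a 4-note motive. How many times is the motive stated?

2

8 notes in groups of 4 gives 8/4 = 2 statements.
Starts: E4, F#4 — each up a 2nd.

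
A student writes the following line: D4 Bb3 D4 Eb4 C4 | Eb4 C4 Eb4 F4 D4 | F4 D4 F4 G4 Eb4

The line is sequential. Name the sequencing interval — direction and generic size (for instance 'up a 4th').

up a 2nd

Taking 5-note groups, the heads are D4, Eb4, F4: the pattern moves up a 2nd.
From D4 to Eb4: up a 2nd.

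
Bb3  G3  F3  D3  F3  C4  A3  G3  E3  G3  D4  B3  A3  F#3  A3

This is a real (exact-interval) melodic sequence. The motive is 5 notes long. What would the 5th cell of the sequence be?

F#4 D#4 C#4 A#3 C#4

Taking 5-note groups, the heads are Bb3, C4, D4: the pattern moves up a 2nd.
Carrying on: E4 → F#4.
Statement 5 starts on F#4 and keeps the same exact contour: F#4 D#4 C#4 A#3 C#4.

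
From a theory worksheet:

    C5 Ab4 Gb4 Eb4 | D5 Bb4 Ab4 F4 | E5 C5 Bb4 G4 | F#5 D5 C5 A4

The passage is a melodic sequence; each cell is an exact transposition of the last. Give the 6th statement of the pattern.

The 4-note cells begin on C5, D5, E5, F#5 — each up a 2nd from the last.
Continuing the starts: G#5 → A#5.
From A#5 the exact shape gives A#5 F#5 E5 C#5.

A#5 F#5 E5 C#5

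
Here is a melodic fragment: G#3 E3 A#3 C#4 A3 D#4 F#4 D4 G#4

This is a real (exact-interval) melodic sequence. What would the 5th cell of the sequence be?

E5 C5 F#5

With a 3-note motive the entries are G#3, C#4, F#4, each up a 4th from the previous.
Carrying on: B4 → E5.
So cell 5 is E5 C5 F#5.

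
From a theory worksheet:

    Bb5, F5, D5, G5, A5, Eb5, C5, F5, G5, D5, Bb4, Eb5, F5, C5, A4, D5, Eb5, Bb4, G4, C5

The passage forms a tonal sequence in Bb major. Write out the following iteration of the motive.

D5 A4 F4 Bb4

With a 4-note motive the entries are Bb5, A5, G5, F5, Eb5, each down a 2nd from the previous.
So cell 6 is D5 A4 F4 Bb4.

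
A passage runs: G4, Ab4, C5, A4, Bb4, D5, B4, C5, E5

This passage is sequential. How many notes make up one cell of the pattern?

3

There are 9 notes; a 3-note unit gives 3 cells:
G4 Ab4 C5 | A4 Bb4 D5 | B4 C5 E5
Every group is a transposition up a 2nd of the one before; no shorter unit works.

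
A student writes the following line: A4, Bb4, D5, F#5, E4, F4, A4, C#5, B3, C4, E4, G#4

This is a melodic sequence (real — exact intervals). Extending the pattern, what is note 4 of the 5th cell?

A#3

With 4-note cells, note 4 of each statement runs F#5, C#5, G#4.
Carrying that down a 4th forward: D#4 → A#3.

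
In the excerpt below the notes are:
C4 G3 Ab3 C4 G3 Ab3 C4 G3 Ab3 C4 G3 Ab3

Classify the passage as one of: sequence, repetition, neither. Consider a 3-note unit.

Each 3-note cell is identical (C4 G3 Ab3), restated at the same pitch.

repetition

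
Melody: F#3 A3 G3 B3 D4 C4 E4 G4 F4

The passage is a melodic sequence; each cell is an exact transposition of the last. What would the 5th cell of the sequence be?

Unit = 3 notes; the statements start on F#3, B3, E4, moving up a 4th each time.
Continuing the starts: A4 → D5.
Statement 5 starts on D5 and keeps the same exact contour: D5 F5 Eb5.

D5 F5 Eb5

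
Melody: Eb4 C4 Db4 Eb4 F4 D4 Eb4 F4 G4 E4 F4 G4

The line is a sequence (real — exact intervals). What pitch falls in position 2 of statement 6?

A#4

Grouping in 4s, the 2nd note of each cell is C4, D4, E4.
Extending up a 2nd: F#4 → G#4 → A#4.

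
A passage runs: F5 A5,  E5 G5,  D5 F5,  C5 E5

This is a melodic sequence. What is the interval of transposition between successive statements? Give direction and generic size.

down a 2nd

With a 2-note motive the entries are F5, E5, D5, C5, each down a 2nd from the previous.
F5 to E5 is down a 2nd.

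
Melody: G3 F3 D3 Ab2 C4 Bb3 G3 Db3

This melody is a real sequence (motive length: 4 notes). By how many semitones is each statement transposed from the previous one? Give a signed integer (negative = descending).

5

With a 4-note motive the entries are G3, C4, each up a 4th from the previous.
Counting half-steps from G3 to C4: 5.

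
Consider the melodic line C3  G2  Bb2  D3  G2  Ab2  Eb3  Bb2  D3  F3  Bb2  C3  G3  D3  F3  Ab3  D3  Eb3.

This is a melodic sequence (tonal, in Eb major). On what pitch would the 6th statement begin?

Unit = 6 notes; the statements start on C3, Eb3, G3, moving up a 3rd each time.
Continuing: Bb3 → D4 → F4. Statement 6 starts on F4.

F4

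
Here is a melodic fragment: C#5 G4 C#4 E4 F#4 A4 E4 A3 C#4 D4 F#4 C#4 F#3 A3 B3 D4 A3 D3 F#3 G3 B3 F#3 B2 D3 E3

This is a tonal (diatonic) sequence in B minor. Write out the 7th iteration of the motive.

E3 B2 E2 G2 A2

With a 5-note motive the entries are C#5, A4, F#4, D4, B3, each down a 3rd from the previous.
Continuing the starts: G3 → E3.
So cell 7 is E3 B2 E2 G2 A2.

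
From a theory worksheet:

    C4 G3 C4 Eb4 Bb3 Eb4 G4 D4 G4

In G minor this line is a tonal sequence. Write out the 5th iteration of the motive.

D5 A4 D5

The 3-note cells begin on C4, Eb4, G4 — each up a 3rd from the last.
Continuing the starts: Bb4 → D5.
So cell 5 is D5 A4 D5.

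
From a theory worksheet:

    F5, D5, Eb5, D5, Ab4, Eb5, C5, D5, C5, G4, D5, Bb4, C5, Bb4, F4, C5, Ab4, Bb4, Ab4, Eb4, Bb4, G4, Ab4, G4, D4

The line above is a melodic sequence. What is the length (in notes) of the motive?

25 notes total. Splitting into 5 groups of 5:
F5 D5 Eb5 D5 Ab4 | Eb5 C5 D5 C5 G4 | D5 Bb4 C5 Bb4 F4 | C5 Ab4 Bb4 Ab4 Eb4 | Bb4 G4 Ab4 G4 D4
Each cell is the previous one down a 2nd — so the unit is 5 notes.

5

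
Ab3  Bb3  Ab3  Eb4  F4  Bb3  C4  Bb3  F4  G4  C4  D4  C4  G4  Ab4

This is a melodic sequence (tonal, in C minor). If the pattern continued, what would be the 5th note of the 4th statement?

Bb4

Grouping in 5s, the 5th note of each cell is F4, G4, Ab4.
From Ab4, up a 2nd gives Bb4.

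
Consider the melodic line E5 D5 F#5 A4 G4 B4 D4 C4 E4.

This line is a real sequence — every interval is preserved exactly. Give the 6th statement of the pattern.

F2 Eb2 G2

With a 3-note motive the entries are E5, A4, D4, each down a 5th from the previous.
Carrying on: G3 → C3 → F2.
Statement 6 starts on F2 and keeps the same exact contour: F2 Eb2 G2.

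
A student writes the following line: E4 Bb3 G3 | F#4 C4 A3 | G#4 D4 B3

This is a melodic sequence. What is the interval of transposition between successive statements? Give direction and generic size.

up a 2nd

Taking 3-note groups, the heads are E4, F#4, G#4: the pattern moves up a 2nd.
From E4 to F#4: up a 2nd.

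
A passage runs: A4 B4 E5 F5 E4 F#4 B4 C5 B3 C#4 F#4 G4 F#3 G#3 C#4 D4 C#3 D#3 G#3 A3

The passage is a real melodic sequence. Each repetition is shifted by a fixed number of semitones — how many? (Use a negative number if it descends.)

Unit = 4 notes; the statements start on A4, E4, B3, F#3, C#3, moving down a 4th each time.
Counting half-steps from A4 to E4: -5.

-5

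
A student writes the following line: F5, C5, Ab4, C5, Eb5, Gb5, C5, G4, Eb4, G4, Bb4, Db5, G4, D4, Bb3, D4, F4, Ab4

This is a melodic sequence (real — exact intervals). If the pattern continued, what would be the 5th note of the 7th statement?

Grouping in 6s, the 5th note of each cell is Eb5, Bb4, F4.
Extending down a 4th: C4 → G3 → D3 → A2.

A2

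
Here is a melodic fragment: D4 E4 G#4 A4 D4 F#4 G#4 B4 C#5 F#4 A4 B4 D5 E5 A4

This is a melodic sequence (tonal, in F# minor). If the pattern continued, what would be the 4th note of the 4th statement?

The unit is 5 notes. Position-4 pitches of the 3 shown cells: A4, C#5, E5.
One more up a 3rd gives G#5.

G#5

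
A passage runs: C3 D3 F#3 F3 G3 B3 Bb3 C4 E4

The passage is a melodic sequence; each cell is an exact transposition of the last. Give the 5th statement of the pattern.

Ab4 Bb4 D5

The 3-note cells begin on C3, F3, Bb3 — each up a 4th from the last.
Continuing the starts: Eb4 → Ab4.
So cell 5 is Ab4 Bb4 D5.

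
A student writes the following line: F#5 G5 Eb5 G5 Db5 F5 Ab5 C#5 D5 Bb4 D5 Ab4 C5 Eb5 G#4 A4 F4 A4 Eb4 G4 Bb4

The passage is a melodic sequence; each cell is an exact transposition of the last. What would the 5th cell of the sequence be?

The 7-note cells begin on F#5, C#5, G#4 — each down a 4th from the last.
Carrying on: D#4 → A#3.
From A#3 the exact shape gives A#3 B3 G3 B3 F3 A3 C4.

A#3 B3 G3 B3 F3 A3 C4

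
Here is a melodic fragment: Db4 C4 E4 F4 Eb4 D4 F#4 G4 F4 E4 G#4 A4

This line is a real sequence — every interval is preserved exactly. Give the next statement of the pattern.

G4 F#4 A#4 B4

Taking 4-note groups, the heads are Db4, Eb4, F4: the pattern moves up a 2nd.
So cell 4 is G4 F#4 A#4 B4.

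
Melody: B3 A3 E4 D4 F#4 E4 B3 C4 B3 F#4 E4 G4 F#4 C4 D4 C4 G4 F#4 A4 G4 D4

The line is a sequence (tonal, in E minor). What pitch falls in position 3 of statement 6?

Grouping in 7s, the 3rd note of each cell is E4, F#4, G4.
Carrying that up a 2nd forward: A4 → B4 → C5.

C5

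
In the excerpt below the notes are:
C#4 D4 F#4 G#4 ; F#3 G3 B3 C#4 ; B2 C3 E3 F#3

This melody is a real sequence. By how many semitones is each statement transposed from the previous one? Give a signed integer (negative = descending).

-7

Taking 4-note groups, the heads are C#4, F#3, B2: the pattern moves down a 5th.
C#4 to F#3 spans -7 semitones.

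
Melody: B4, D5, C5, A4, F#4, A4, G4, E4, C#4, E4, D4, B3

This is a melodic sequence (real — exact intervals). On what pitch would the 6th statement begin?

A#2

Unit = 4 notes; the statements start on B4, F#4, C#4, moving down a 4th each time.
Continuing: G#3 → D#3 → A#2. Statement 6 starts on A#2.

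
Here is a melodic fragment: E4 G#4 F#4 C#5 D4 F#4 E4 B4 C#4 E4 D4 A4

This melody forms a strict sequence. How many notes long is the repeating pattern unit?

4

There are 12 notes; a 4-note unit gives 3 cells:
E4 G#4 F#4 C#5 | D4 F#4 E4 B4 | C#4 E4 D4 A4
That's a consistent down a 2nd shift per cell, and no other grouping gives one.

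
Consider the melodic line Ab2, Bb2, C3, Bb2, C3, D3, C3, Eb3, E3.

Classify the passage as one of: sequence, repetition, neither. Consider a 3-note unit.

neither

Note 2 of cell 3 is Eb3; if this were a sequence it would be D3. No unit length gives a consistent transposition pattern.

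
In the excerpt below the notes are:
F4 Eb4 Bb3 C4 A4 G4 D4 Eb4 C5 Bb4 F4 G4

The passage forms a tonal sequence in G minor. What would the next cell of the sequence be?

Eb5 D5 A4 Bb4

With a 4-note motive the entries are F4, A4, C5, each up a 3rd from the previous.
So cell 4 is Eb5 D5 A4 Bb4.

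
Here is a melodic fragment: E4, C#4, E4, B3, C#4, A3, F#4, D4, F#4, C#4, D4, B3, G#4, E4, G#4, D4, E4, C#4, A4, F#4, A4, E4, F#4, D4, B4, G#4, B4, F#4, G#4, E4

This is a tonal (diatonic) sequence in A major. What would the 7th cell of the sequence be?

D5 B4 D5 A4 B4 G#4

Unit = 6 notes; the statements start on E4, F#4, G#4, A4, B4, moving up a 2nd each time.
Carrying on: C#5 → D5.
Statement 7 starts on D5 and keeps the same diatonic contour: D5 B4 D5 A4 B4 G#4.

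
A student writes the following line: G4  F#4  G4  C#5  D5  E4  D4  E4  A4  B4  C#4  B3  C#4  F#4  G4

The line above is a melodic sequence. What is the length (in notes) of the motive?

There are 15 notes; a 5-note unit gives 3 cells:
G4 F#4 G4 C#5 D5 | E4 D4 E4 A4 B4 | C#4 B3 C#4 F#4 G4
Each cell is the previous one down a 3rd — so the unit is 5 notes.

5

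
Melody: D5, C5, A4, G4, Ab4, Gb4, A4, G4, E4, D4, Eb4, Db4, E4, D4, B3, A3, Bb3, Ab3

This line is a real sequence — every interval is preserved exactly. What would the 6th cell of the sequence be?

C#3 B2 G#2 F#2 G2 F2

Unit = 6 notes; the statements start on D5, A4, E4, moving down a 4th each time.
Continuing the starts: B3 → F#3 → C#3.
So cell 6 is C#3 B2 G#2 F#2 G2 F2.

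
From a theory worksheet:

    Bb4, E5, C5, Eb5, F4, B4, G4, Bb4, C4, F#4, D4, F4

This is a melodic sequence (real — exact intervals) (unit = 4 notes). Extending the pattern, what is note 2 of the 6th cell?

D#3

The unit is 4 notes. Position-2 pitches of the 3 shown cells: E5, B4, F#4.
Extending down a 4th: C#4 → G#3 → D#3.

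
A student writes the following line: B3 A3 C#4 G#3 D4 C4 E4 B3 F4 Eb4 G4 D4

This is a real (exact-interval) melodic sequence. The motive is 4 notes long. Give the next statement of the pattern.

Taking 4-note groups, the heads are B3, D4, F4: the pattern moves up a 3rd.
Statement 4 starts on Ab4 and keeps the same exact contour: Ab4 Gb4 Bb4 F4.

Ab4 Gb4 Bb4 F4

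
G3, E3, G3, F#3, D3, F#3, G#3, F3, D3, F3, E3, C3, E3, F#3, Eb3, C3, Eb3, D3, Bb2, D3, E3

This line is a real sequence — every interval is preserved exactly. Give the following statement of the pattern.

Db3 Bb2 Db3 C3 Ab2 C3 D3

The 7-note cells begin on G3, F3, Eb3 — each down a 2nd from the last.
Statement 4 starts on Db3 and keeps the same exact contour: Db3 Bb2 Db3 C3 Ab2 C3 D3.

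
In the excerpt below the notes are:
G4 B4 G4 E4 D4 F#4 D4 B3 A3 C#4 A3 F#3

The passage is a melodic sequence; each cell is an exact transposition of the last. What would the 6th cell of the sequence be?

The 4-note cells begin on G4, D4, A3 — each down a 4th from the last.
Carrying on: E3 → B2 → F#2.
From F#2 the exact shape gives F#2 A#2 F#2 D#2.

F#2 A#2 F#2 D#2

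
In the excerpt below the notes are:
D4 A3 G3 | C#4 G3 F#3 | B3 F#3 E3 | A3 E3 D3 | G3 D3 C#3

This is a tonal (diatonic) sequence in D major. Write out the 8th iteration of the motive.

D3 A2 G2

Unit = 3 notes; the statements start on D4, C#4, B3, A3, G3, moving down a 2nd each time.
Carrying on: F#3 → E3 → D3.
Statement 8 starts on D3 and keeps the same diatonic contour: D3 A2 G2.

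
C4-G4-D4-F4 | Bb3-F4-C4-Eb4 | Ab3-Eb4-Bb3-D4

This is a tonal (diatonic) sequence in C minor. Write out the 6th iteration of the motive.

Eb3 Bb3 F3 Ab3

Taking 4-note groups, the heads are C4, Bb3, Ab3: the pattern moves down a 2nd.
Extending down a 2nd: G3 → F3 → Eb3.
From Eb3 the diatonic shape gives Eb3 Bb3 F3 Ab3.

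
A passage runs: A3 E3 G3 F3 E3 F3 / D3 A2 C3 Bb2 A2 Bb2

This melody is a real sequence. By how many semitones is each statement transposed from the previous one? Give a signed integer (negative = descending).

-7

Unit = 6 notes; the statements start on A3, D3, moving down a 5th each time.
A3→D3 is 50 − 57 = -7 semitones.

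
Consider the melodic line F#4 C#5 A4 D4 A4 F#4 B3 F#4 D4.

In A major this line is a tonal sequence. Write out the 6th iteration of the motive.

Taking 3-note groups, the heads are F#4, D4, B3: the pattern moves down a 3rd.
Carrying on: G#3 → E3 → C#3.
Statement 6 starts on C#3 and keeps the same diatonic contour: C#3 G#3 E3.

C#3 G#3 E3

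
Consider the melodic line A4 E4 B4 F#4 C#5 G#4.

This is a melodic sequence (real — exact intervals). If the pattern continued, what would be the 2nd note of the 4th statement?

Grouping in 2s, the 2nd note of each cell is E4, F#4, G#4.
From G#4, up a 2nd gives A#4.

A#4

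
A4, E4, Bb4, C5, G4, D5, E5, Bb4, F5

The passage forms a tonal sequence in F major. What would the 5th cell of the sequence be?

With a 3-note motive the entries are A4, C5, E5, each up a 3rd from the previous.
Continuing the starts: G5 → Bb5.
Statement 5 starts on Bb5 and keeps the same diatonic contour: Bb5 F5 C6.

Bb5 F5 C6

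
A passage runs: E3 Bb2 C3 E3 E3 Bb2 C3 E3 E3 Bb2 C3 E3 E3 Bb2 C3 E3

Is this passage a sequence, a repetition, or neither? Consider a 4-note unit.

Each 4-note cell is identical (E3 Bb2 C3 E3), restated at the same pitch.

repetition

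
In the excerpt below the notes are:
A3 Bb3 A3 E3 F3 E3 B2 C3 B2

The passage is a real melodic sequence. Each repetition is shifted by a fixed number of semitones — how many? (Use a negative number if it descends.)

-5

With a 3-note motive the entries are A3, E3, B2, each down a 4th from the previous.
A3 to E3 spans -5 semitones.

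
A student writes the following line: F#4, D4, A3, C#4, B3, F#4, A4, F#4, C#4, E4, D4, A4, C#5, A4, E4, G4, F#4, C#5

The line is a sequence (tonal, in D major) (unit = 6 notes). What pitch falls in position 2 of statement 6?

G5

The unit is 6 notes. Position-2 pitches of the 3 shown cells: D4, F#4, A4.
Each moves up a 3rd. Continuing: C#5 → E5 → G5.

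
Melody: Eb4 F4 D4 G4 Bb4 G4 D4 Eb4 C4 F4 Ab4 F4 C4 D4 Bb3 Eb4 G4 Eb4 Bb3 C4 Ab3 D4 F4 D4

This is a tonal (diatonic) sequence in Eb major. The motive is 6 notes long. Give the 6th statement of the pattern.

G3 Ab3 F3 Bb3 D4 Bb3

With a 6-note motive the entries are Eb4, D4, C4, Bb3, each down a 2nd from the previous.
Continuing the starts: Ab3 → G3.
Statement 6 starts on G3 and keeps the same diatonic contour: G3 Ab3 F3 Bb3 D4 Bb3.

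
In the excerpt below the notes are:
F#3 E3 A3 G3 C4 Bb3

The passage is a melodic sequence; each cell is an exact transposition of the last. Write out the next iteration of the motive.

Eb4 Db4

Unit = 2 notes; the statements start on F#3, A3, C4, moving up a 3rd each time.
So cell 4 is Eb4 Db4.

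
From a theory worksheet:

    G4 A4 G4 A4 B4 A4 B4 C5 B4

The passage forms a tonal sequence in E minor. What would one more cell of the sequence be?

C5 D5 C5

With a 3-note motive the entries are G4, A4, B4, each up a 2nd from the previous.
So cell 4 is C5 D5 C5.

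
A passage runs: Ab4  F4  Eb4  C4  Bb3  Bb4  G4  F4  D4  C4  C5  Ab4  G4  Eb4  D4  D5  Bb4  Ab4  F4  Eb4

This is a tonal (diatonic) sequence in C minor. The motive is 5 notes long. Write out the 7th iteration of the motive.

Taking 5-note groups, the heads are Ab4, Bb4, C5, D5: the pattern moves up a 2nd.
Extending up a 2nd: Eb5 → F5 → G5.
So cell 7 is G5 Eb5 D5 Bb4 Ab4.

G5 Eb5 D5 Bb4 Ab4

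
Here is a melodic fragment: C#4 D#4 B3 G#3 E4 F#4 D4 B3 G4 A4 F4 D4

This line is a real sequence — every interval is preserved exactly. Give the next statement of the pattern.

Bb4 C5 Ab4 F4

Taking 4-note groups, the heads are C#4, E4, G4: the pattern moves up a 3rd.
From Bb4 the exact shape gives Bb4 C5 Ab4 F4.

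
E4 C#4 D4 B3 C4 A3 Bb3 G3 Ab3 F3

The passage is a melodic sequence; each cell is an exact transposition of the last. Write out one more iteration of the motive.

With a 2-note motive the entries are E4, D4, C4, Bb3, Ab3, each down a 2nd from the previous.
From Gb3 the exact shape gives Gb3 Eb3.

Gb3 Eb3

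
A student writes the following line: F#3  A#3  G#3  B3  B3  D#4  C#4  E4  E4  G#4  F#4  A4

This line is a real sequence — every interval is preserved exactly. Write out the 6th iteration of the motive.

Taking 4-note groups, the heads are F#3, B3, E4: the pattern moves up a 4th.
Extending up a 4th: A4 → D5 → G5.
Statement 6 starts on G5 and keeps the same exact contour: G5 B5 A5 C6.

G5 B5 A5 C6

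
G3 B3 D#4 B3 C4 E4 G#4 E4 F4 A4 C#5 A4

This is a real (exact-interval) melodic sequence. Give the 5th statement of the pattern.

Eb5 G5 B5 G5

With a 4-note motive the entries are G3, C4, F4, each up a 4th from the previous.
Carrying on: Bb4 → Eb5.
From Eb5 the exact shape gives Eb5 G5 B5 G5.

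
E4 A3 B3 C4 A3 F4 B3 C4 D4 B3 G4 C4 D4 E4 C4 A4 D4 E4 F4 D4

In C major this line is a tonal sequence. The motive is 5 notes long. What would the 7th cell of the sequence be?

D5 G4 A4 B4 G4

With a 5-note motive the entries are E4, F4, G4, A4, each up a 2nd from the previous.
Continuing the starts: B4 → C5 → D5.
From D5 the diatonic shape gives D5 G4 A4 B4 G4.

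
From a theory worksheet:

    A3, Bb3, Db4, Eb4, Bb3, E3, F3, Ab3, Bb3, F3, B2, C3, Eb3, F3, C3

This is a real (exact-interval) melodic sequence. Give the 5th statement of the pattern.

With a 5-note motive the entries are A3, E3, B2, each down a 4th from the previous.
Continuing the starts: F#2 → C#2.
From C#2 the exact shape gives C#2 D2 F2 G2 D2.

C#2 D2 F2 G2 D2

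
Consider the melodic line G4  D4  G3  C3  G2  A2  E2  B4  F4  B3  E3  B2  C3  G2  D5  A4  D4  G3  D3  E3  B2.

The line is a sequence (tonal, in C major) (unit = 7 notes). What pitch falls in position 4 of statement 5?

D4

Grouping in 7s, the 4th note of each cell is C3, E3, G3.
Each moves up a 3rd. Continuing: B3 → D4.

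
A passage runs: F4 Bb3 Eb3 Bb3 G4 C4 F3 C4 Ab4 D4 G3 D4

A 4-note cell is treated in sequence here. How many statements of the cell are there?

3

12 notes in groups of 4 gives 12/4 = 3 statements.
Starts: F4, G4, Ab4 — each up a 2nd.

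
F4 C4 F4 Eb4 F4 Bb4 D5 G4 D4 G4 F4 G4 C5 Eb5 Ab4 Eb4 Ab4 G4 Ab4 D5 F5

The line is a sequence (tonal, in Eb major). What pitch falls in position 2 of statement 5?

The unit is 7 notes. Position-2 pitches of the 3 shown cells: C4, D4, Eb4.
Carrying that up a 2nd forward: F4 → G4.

G4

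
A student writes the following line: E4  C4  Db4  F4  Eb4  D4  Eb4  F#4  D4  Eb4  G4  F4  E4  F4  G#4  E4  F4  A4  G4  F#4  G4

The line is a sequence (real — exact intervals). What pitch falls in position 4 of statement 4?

Grouping in 7s, the 4th note of each cell is F4, G4, A4.
From A4, up a 2nd gives B4.

B4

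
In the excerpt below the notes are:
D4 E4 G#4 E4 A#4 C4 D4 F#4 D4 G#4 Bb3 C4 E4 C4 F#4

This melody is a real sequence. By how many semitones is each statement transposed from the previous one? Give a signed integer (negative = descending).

-2

With a 5-note motive the entries are D4, C4, Bb3, each down a 2nd from the previous.
D4 to C4 spans -2 semitones.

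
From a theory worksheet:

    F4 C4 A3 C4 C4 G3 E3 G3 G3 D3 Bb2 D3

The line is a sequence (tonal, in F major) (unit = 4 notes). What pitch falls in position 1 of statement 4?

With 4-note cells, note 1 of each statement runs F4, C4, G3.
Each moves down a 4th; the next is D3.

D3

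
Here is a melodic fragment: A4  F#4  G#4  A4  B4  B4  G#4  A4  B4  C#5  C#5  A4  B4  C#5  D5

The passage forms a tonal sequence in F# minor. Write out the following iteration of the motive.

D5 B4 C#5 D5 E5

The 5-note cells begin on A4, B4, C#5 — each up a 2nd from the last.
So cell 4 is D5 B4 C#5 D5 E5.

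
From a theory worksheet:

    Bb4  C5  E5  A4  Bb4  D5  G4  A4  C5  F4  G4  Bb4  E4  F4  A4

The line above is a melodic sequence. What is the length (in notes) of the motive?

There are 15 notes; a 3-note unit gives 5 cells:
Bb4 C5 E5 | A4 Bb4 D5 | G4 A4 C5 | F4 G4 Bb4 | E4 F4 A4
Every group is a transposition down a 2nd of the one before; no shorter unit works.

3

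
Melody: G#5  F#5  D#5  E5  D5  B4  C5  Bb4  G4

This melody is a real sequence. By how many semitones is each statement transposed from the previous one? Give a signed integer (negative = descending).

With a 3-note motive the entries are G#5, E5, C5, each down a 3rd from the previous.
G#5→E5 is 76 − 80 = -4 semitones.

-4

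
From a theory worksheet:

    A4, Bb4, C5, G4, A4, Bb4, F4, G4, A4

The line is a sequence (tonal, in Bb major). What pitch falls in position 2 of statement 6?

D4

With 3-note cells, note 2 of each statement runs Bb4, A4, G4.
Extending down a 2nd: F4 → Eb4 → D4.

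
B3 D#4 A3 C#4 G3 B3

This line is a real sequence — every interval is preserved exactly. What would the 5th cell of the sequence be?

Eb3 G3

The 2-note cells begin on B3, A3, G3 — each down a 2nd from the last.
Carrying on: F3 → Eb3.
So cell 5 is Eb3 G3.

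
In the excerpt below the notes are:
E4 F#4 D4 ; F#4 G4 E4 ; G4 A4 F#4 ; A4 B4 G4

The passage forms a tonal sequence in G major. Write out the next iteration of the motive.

B4 C5 A4

With a 3-note motive the entries are E4, F#4, G4, A4, each up a 2nd from the previous.
So cell 5 is B4 C5 A4.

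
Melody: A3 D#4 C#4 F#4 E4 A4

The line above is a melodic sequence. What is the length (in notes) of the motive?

Try groups of 2 (3 cells in 6 notes):
A3 D#4 | C#4 F#4 | E4 A4
That's a consistent up a 3rd shift per cell, and no other grouping gives one.

2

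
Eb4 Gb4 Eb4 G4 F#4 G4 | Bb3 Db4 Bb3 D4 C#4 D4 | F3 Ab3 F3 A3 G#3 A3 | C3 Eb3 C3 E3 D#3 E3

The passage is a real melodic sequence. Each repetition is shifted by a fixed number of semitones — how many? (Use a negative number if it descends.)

Unit = 6 notes; the statements start on Eb4, Bb3, F3, C3, moving down a 4th each time.
Counting half-steps from Eb4 to Bb3: -5.

-5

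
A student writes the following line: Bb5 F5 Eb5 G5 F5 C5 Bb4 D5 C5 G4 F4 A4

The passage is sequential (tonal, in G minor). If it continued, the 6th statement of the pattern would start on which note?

A3

With a 4-note motive the entries are Bb5, F5, C5, each down a 4th from the previous.
Extending the heads down a 4th: G4 → D4 → A3.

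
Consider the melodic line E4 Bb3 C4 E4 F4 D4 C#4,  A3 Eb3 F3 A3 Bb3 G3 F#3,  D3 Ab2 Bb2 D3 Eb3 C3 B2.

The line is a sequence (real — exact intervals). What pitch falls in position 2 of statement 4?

With 7-note cells, note 2 of each statement runs Bb3, Eb3, Ab2.
Each moves down a 5th; the next is Db2.

Db2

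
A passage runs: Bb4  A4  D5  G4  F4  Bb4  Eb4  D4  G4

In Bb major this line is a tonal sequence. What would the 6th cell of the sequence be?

With a 3-note motive the entries are Bb4, G4, Eb4, each down a 3rd from the previous.
Carrying on: C4 → A3 → F3.
Statement 6 starts on F3 and keeps the same diatonic contour: F3 Eb3 A3.

F3 Eb3 A3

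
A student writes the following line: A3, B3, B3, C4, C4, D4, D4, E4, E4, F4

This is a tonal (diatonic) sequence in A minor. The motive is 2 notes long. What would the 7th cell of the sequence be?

G4 A4

Unit = 2 notes; the statements start on A3, B3, C4, D4, E4, moving up a 2nd each time.
Extending up a 2nd: F4 → G4.
From G4 the diatonic shape gives G4 A4.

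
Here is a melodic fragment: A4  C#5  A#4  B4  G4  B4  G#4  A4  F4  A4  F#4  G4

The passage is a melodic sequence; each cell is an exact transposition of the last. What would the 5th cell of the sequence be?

Db4 F4 D4 Eb4

Unit = 4 notes; the statements start on A4, G4, F4, moving down a 2nd each time.
Continuing the starts: Eb4 → Db4.
Statement 5 starts on Db4 and keeps the same exact contour: Db4 F4 D4 Eb4.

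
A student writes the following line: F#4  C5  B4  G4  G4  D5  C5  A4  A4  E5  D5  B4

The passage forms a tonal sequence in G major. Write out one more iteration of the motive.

B4 F#5 E5 C5

Unit = 4 notes; the statements start on F#4, G4, A4, moving up a 2nd each time.
From B4 the diatonic shape gives B4 F#5 E5 C5.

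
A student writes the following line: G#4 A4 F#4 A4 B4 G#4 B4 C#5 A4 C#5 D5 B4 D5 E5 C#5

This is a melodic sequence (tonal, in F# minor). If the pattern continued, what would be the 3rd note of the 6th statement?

The unit is 3 notes. Position-3 pitches of the 5 shown cells: F#4, G#4, A4, B4, C#5.
From C#5, up a 2nd gives D5.

D5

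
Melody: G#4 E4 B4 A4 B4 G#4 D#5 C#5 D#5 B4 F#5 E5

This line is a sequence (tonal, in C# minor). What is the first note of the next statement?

F#5

Taking 4-note groups, the heads are G#4, B4, D#5: the pattern moves up a 3rd.
One more step up a 3rd gives F#5.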